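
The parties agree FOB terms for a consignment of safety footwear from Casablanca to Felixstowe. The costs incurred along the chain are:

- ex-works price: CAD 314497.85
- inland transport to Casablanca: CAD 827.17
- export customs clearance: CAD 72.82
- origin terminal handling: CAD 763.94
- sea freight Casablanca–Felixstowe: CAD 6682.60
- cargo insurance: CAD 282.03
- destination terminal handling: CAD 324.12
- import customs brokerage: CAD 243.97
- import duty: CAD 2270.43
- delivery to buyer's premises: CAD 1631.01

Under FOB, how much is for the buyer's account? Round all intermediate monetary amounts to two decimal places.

FOB: the seller bears costs until goods are on board at the origin port; the buyer bears freight, insurance and all costs thereafter.
Seller's account: goods 314497.85 + inland to port 827.17 + export clearance 72.82 + origin terminal 763.94 = 316161.78
Buyer's account: freight 6682.60 + insurance 282.03 + destination terminal 324.12 + brokerage 243.97 + duty 2270.43 + delivery 1631.01 = 11434.16

Buyer's account: CAD 11434.16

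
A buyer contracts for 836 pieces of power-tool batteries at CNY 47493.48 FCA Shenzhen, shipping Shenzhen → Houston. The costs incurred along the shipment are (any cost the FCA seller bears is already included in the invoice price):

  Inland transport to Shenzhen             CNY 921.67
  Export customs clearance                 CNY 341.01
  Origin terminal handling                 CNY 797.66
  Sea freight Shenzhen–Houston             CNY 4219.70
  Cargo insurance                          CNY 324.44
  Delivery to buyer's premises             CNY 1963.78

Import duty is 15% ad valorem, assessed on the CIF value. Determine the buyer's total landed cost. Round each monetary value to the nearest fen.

Total landed cost: CNY 62724.35

FCA: the seller delivers export-cleared goods to the carrier; the buyer bears costs from that point.
Already in the invoice (seller's account under FCA): inland to port, export clearance — exclude.
CIF value = FCA price + origin terminal + freight + insurance = 47493.48 + 797.66 + 4219.70 + 324.44 = 52835.28
Import duty = 52835.28 × 15% = 7925.29
Buyer bears: origin terminal 797.66 + freight 4219.70 + insurance 324.44 + delivery 1963.78 + duty 7925.29 = 15230.87
Landed cost = invoice 47493.48 + 15230.87 = 62724.35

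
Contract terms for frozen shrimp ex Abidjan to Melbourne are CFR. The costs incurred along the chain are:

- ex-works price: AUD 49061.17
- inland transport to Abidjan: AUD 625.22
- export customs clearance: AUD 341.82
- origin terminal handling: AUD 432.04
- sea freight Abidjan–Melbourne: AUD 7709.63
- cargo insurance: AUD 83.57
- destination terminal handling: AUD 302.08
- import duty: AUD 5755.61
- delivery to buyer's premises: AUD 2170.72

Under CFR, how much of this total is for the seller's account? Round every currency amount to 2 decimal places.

CFR: the seller pays costs through ocean freight to the destination port, but not insurance.
Seller's account: goods 49061.17 + inland to port 625.22 + export clearance 341.82 + origin terminal 432.04 + freight 7709.63 = 58169.88
Buyer's account: insurance 83.57 + destination terminal 302.08 + duty 5755.61 + delivery 2170.72 = 8311.98

Seller's account: AUD 58169.88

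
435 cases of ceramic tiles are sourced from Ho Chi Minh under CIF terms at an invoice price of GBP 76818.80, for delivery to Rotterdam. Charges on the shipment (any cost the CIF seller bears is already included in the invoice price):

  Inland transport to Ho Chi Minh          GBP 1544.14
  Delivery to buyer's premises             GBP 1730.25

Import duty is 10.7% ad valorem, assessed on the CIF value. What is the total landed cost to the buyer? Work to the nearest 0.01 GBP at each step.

Total landed cost: GBP 86768.66

CIF: the seller pays costs through ocean freight and marine insurance to the destination port.
Already in the invoice (seller's account under CIF): inland to port — exclude.
The CIF price already equals the CIF value: 76818.80
Import duty = 76818.80 × 10.7% = 8219.61
Buyer bears: delivery 1730.25 + duty 8219.61 = 9949.86
Landed cost = invoice 76818.80 + 9949.86 = 86768.66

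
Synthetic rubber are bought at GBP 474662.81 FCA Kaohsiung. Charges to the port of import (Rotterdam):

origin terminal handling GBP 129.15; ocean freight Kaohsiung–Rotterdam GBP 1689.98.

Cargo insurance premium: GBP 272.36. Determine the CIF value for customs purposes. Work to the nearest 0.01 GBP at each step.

CIF = FCA price + pre-shipment costs + freight + insurance
CIF = 474662.81 + 129.15 + 1689.98 + 272.36 = 476754.30

CIF value: GBP 476754.30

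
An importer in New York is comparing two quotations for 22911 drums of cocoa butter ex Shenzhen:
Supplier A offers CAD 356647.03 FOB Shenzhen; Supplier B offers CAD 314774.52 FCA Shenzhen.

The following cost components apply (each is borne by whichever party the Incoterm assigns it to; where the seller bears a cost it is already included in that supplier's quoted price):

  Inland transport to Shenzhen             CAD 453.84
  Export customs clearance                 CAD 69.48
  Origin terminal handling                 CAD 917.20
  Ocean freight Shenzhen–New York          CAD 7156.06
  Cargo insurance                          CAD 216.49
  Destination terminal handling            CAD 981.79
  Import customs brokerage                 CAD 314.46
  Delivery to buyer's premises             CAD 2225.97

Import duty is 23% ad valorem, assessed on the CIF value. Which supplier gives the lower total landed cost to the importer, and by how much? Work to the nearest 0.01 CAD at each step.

Supplier B is cheaper by CAD 50375.03

Supplier A (FOB):
CIF value = FOB price + freight + insurance = 356647.03 + 7156.06 + 216.49 = 364019.58
Import duty = 364019.58 × 23% = 83724.50
Buyer bears (A): 7156.06 + 216.49 + 981.79 + 314.46 + 2225.97 = 10894.77
Landed cost (A) = invoice 356647.03 + 10894.77 + duty 83724.50 = 451266.30
Supplier B (FCA):
CIF value = FCA price + origin terminal + freight + insurance = 314774.52 + 917.20 + 7156.06 + 216.49 = 323064.27
Import duty = 323064.27 × 23% = 74304.78
Buyer bears (B): 917.20 + 7156.06 + 216.49 + 981.79 + 314.46 + 2225.97 = 11811.97
Landed cost (B) = invoice 314774.52 + 11811.97 + duty 74304.78 = 400891.27
Difference = |451266.30 − 400891.27| = 50375.03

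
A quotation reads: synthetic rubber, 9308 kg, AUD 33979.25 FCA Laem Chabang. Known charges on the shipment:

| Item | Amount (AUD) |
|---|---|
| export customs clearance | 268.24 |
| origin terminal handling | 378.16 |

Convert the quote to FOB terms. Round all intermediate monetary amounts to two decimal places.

FOB price: AUD 34357.41

Not relevant to the conversion: export clearance — on the seller under both FCA and FOB; already in the FCA price and stays in the FOB price.
From FCA to FOB, the seller additionally bears: origin terminal.
FOB price = 33979.25 + 378.16 = 34357.41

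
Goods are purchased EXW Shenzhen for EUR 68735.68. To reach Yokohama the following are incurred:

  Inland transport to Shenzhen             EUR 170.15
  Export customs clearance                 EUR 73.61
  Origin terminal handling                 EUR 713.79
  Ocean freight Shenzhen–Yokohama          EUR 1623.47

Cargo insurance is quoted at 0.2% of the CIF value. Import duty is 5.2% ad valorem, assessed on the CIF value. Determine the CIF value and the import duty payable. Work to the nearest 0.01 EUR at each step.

CIF value: EUR 71459.62; import duty: EUR 3715.90

Let C be the CIF value. C = EXW price + pre-shipment costs + freight + 0.2% × C
C − 0.2% × C = 68735.68 + 170.15 + 73.61 + 713.79 + 1623.47
0.998 × C = 71316.70
C = 71316.70 / 0.998 = 71459.62
Insurance premium = 0.2% × 71459.62 = 142.92
Import duty = 71459.62 × 5.2% = 3715.90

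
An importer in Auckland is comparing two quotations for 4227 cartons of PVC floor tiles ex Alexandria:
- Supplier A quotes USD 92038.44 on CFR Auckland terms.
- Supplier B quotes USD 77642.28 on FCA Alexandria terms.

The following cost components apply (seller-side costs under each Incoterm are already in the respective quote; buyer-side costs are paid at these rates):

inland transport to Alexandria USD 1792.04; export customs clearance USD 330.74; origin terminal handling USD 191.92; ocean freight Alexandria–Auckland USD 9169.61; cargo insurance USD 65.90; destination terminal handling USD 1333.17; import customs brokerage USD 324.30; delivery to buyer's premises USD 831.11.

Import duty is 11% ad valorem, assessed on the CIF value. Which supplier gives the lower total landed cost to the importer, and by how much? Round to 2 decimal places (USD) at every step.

Supplier A (CFR):
CIF value = CFR price + insurance = 92038.44 + 65.90 = 92104.34
Import duty = 92104.34 × 11% = 10131.48
Buyer bears (A): 65.90 + 1333.17 + 324.30 + 831.11 = 2554.48
Landed cost (A) = invoice 92038.44 + 2554.48 + duty 10131.48 = 104724.40
Supplier B (FCA):
CIF value = FCA price + origin terminal + freight + insurance = 77642.28 + 191.92 + 9169.61 + 65.90 = 87069.71
Import duty = 87069.71 × 11% = 9577.67
Buyer bears (B): 191.92 + 9169.61 + 65.90 + 1333.17 + 324.30 + 831.11 = 11916.01
Landed cost (B) = invoice 77642.28 + 11916.01 + duty 9577.67 = 99135.96
Difference = |104724.40 − 99135.96| = 5588.44

Supplier B is cheaper by USD 5588.44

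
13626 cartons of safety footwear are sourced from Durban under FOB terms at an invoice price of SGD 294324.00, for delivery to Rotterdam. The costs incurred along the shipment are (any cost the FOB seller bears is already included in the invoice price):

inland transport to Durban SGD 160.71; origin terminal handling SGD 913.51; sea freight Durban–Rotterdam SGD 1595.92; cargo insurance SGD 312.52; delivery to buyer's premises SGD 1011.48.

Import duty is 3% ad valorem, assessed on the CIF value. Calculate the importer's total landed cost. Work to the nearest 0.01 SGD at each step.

Total landed cost: SGD 306130.89

FOB: the seller bears costs until goods are on board at the origin port; the buyer bears freight, insurance and all costs thereafter.
Already in the invoice (seller's account under FOB): inland to port, origin terminal — exclude.
CIF value = FOB price + freight + insurance = 294324.00 + 1595.92 + 312.52 = 296232.44
Import duty = 296232.44 × 3% = 8886.97
Buyer bears: freight 1595.92 + insurance 312.52 + delivery 1011.48 + duty 8886.97 = 11806.89
Landed cost = invoice 294324.00 + 11806.89 = 306130.89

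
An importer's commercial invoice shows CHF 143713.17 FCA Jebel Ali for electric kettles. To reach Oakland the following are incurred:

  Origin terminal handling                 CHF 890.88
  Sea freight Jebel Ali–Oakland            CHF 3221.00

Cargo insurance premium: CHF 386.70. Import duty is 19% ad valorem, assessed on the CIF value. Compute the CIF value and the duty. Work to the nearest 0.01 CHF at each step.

CIF = FCA price + pre-shipment costs + freight + insurance
CIF = 143713.17 + 890.88 + 3221.00 + 386.70 = 148211.75
Import duty = 148211.75 × 19% = 28160.23

CIF value: CHF 148211.75; import duty: CHF 28160.23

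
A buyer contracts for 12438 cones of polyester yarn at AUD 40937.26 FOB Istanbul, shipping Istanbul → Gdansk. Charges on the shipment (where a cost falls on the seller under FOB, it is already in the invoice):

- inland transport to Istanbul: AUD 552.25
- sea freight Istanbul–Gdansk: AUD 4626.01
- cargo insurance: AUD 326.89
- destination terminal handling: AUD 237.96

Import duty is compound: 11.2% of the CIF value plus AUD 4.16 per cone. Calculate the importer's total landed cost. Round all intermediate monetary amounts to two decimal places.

Total landed cost: AUD 103009.90

FOB: the seller bears costs until goods are on board at the origin port; the buyer bears freight, insurance and all costs thereafter.
Already in the invoice (seller's account under FOB): inland to port — exclude.
CIF value = FOB price + freight + insurance = 40937.26 + 4626.01 + 326.89 = 45890.16
Ad valorem component: 45890.16 × 11.2% = 5139.70
Specific component: 12438 × 4.16 = 51742.08
Import duty = 5139.70 + 51742.08 = 56881.78
Buyer bears: freight 4626.01 + insurance 326.89 + destination terminal 237.96 + duty 56881.78 = 62072.64
Landed cost = invoice 40937.26 + 62072.64 = 103009.90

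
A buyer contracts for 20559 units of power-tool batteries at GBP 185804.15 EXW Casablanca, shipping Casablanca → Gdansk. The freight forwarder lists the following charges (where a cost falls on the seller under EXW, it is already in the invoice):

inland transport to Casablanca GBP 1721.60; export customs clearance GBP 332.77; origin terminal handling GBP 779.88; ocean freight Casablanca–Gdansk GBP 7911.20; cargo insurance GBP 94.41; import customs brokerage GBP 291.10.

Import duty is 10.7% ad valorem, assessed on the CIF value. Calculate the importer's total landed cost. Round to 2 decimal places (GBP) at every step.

EXW: the seller makes goods available at their premises; the buyer bears all onward costs.
CIF value = EXW price + inland to port + export clearance + origin terminal + freight + insurance = 185804.15 + 1721.60 + 332.77 + 779.88 + 7911.20 + 94.41 = 196644.01
Import duty = 196644.01 × 10.7% = 21040.91
Buyer bears: inland to port 1721.60 + export clearance 332.77 + origin terminal 779.88 + freight 7911.20 + insurance 94.41 + brokerage 291.10 + duty 21040.91 = 32171.87
Landed cost = invoice 185804.15 + 32171.87 = 217976.02

Total landed cost: GBP 217976.02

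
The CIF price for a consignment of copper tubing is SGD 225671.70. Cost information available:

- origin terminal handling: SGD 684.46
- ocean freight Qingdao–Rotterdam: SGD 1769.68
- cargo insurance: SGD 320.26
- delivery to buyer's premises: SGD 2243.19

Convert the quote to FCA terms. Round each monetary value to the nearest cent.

Not relevant to the conversion: delivery — on the buyer under both terms; not part of either seller's price.
From CIF to FCA, the seller no longer bears: origin terminal, freight, insurance.
FCA price = 225671.70 − 684.46 − 1769.68 − 320.26 = 222897.30

FCA price: SGD 222897.30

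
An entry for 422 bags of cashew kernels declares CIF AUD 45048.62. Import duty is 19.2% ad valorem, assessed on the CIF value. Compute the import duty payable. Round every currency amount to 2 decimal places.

Import duty = 45048.62 × 19.2% = 8649.34

Import duty: AUD 8649.34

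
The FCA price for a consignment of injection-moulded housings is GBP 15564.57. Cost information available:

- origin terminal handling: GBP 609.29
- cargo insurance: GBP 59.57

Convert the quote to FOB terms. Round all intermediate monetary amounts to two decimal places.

Not relevant to the conversion: insurance — on the buyer under both terms; not part of either seller's price.
From FCA to FOB, the seller additionally bears: origin terminal.
FOB price = 15564.57 + 609.29 = 16173.86

FOB price: GBP 16173.86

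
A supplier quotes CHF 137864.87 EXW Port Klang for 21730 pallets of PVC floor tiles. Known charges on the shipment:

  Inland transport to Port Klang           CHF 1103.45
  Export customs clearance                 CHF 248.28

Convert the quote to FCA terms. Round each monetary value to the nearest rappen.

From EXW to FCA, the seller additionally bears: inland to port, export clearance.
FCA price = 137864.87 + 1103.45 + 248.28 = 139216.60

FCA price: CHF 139216.60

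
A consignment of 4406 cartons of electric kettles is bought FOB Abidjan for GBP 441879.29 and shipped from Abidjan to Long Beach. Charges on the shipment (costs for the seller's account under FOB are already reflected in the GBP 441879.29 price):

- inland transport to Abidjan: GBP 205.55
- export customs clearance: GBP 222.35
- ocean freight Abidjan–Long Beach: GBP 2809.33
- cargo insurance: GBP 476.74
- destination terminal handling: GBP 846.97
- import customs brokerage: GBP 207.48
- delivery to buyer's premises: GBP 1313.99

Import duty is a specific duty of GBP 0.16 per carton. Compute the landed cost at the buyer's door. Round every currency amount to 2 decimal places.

FOB: the seller bears costs until goods are on board at the origin port; the buyer bears freight, insurance and all costs thereafter.
Already in the invoice (seller's account under FOB): inland to port, export clearance — exclude.
CIF value = FOB price + freight + insurance = 441879.29 + 2809.33 + 476.74 = 445165.36
Import duty = 4406 × 0.16 = 704.96
Buyer bears: freight 2809.33 + insurance 476.74 + destination terminal 846.97 + brokerage 207.48 + delivery 1313.99 + duty 704.96 = 6359.47
Landed cost = invoice 441879.29 + 6359.47 = 448238.76

Total landed cost: GBP 448238.76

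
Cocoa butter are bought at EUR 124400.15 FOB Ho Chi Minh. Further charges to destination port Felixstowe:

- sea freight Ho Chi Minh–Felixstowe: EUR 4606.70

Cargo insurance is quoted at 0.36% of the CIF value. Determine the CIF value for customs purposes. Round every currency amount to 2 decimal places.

Let C be the CIF value. C = FOB price + freight + 0.36% × C
C − 0.36% × C = 124400.15 + 4606.70
0.9964 × C = 129006.85
C = 129006.85 / 0.9964 = 129472.95
Insurance premium = 0.36% × 129472.95 = 466.10

CIF value: EUR 129472.95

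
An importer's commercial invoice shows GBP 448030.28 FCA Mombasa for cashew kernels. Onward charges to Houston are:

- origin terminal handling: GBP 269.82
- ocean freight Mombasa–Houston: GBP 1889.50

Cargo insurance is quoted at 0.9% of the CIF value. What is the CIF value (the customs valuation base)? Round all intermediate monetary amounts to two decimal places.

Let C be the CIF value. C = FCA price + pre-shipment costs + freight + 0.9% × C
C − 0.9% × C = 448030.28 + 269.82 + 1889.50
0.991 × C = 450189.60
C = 450189.60 / 0.991 = 454278.10
Insurance premium = 0.9% × 454278.10 = 4088.50

CIF value: GBP 454278.10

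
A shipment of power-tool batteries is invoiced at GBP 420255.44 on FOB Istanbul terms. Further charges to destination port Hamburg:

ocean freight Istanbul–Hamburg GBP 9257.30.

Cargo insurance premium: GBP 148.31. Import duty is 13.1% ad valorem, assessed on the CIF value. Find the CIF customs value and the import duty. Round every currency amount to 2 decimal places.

CIF value: GBP 429661.05; import duty: GBP 56285.60

CIF = FOB price + freight + insurance
CIF = 420255.44 + 9257.30 + 148.31 = 429661.05
Import duty = 429661.05 × 13.1% = 56285.60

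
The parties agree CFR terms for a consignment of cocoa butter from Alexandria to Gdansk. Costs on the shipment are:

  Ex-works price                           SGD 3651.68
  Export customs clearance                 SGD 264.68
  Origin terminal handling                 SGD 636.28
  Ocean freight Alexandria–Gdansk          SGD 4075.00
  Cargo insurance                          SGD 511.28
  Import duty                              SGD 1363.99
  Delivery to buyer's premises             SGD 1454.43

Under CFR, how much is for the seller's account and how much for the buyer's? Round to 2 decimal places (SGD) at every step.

Seller: SGD 8627.64; buyer: SGD 3329.70

CFR: the seller pays costs through ocean freight to the destination port, but not insurance.
Seller's account: goods 3651.68 + export clearance 264.68 + origin terminal 636.28 + freight 4075.00 = 8627.64
Buyer's account: insurance 511.28 + duty 1363.99 + delivery 1454.43 = 3329.70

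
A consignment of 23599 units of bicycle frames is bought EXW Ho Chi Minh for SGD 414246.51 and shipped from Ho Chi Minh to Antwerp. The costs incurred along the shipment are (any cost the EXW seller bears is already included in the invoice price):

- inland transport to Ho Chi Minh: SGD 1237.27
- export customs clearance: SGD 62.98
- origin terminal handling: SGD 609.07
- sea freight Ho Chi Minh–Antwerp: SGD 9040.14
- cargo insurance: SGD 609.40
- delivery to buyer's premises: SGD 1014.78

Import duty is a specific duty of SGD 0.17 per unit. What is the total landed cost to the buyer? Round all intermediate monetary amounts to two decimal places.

Total landed cost: SGD 430831.98

EXW: the seller makes goods available at their premises; the buyer bears all onward costs.
CIF value = EXW price + inland to port + export clearance + origin terminal + freight + insurance = 414246.51 + 1237.27 + 62.98 + 609.07 + 9040.14 + 609.40 = 425805.37
Import duty = 23599 × 0.17 = 4011.83
Buyer bears: inland to port 1237.27 + export clearance 62.98 + origin terminal 609.07 + freight 9040.14 + insurance 609.40 + delivery 1014.78 + duty 4011.83 = 16585.47
Landed cost = invoice 414246.51 + 16585.47 = 430831.98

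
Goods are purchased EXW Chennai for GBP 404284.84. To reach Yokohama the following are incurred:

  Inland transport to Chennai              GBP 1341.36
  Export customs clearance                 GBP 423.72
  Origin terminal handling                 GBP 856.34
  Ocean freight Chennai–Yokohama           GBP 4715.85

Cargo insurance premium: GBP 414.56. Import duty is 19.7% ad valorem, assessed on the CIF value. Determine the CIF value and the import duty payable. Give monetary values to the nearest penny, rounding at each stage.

CIF = EXW price + pre-shipment costs + freight + insurance
CIF = 404284.84 + 1341.36 + 423.72 + 856.34 + 4715.85 + 414.56 = 412036.67
Import duty = 412036.67 × 19.7% = 81171.22

CIF value: GBP 412036.67; import duty: GBP 81171.22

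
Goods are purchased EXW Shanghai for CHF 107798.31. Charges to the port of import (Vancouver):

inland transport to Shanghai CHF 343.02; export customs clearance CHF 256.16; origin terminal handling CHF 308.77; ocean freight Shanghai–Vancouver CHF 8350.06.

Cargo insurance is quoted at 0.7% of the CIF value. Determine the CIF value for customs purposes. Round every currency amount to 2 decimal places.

Let C be the CIF value. C = EXW price + pre-shipment costs + freight + 0.7% × C
C − 0.7% × C = 107798.31 + 343.02 + 256.16 + 308.77 + 8350.06
0.993 × C = 117056.32
C = 117056.32 / 0.993 = 117881.49
Insurance premium = 0.7% × 117881.49 = 825.17

CIF value: CHF 117881.49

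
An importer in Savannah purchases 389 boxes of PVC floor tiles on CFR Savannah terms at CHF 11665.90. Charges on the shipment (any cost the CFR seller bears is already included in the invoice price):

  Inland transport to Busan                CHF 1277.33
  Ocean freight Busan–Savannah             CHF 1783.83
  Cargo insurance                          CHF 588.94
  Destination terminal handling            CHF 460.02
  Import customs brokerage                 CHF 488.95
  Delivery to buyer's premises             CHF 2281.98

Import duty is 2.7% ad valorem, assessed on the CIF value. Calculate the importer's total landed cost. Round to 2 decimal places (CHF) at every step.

Total landed cost: CHF 15816.67

CFR: the seller pays costs through ocean freight to the destination port, but not insurance.
Already in the invoice (seller's account under CFR): inland to port, freight — exclude.
CIF value = CFR price + insurance = 11665.90 + 588.94 = 12254.84
Import duty = 12254.84 × 2.7% = 330.88
Buyer bears: insurance 588.94 + destination terminal 460.02 + brokerage 488.95 + delivery 2281.98 + duty 330.88 = 4150.77
Landed cost = invoice 11665.90 + 4150.77 = 15816.67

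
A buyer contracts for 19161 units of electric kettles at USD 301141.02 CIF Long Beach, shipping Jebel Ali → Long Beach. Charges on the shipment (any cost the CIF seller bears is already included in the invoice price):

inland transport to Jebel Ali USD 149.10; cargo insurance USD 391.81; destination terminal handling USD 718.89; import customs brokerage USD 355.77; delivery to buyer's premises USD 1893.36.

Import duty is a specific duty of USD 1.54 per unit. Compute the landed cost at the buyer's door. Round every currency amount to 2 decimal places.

CIF: the seller pays costs through ocean freight and marine insurance to the destination port.
Already in the invoice (seller's account under CIF): inland to port, insurance — exclude.
The CIF price already equals the CIF value: 301141.02
Import duty = 19161 × 1.54 = 29507.94
Buyer bears: destination terminal 718.89 + brokerage 355.77 + delivery 1893.36 + duty 29507.94 = 32475.96
Landed cost = invoice 301141.02 + 32475.96 = 333616.98

Total landed cost: USD 333616.98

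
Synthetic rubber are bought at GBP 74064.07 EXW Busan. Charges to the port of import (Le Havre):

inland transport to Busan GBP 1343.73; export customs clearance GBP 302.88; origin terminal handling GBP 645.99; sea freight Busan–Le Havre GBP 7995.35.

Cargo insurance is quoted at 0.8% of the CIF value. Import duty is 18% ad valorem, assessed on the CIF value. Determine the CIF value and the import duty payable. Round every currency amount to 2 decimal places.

Let C be the CIF value. C = EXW price + pre-shipment costs + freight + 0.8% × C
C − 0.8% × C = 74064.07 + 1343.73 + 302.88 + 645.99 + 7995.35
0.992 × C = 84352.02
C = 84352.02 / 0.992 = 85032.28
Insurance premium = 0.8% × 85032.28 = 680.26
Import duty = 85032.28 × 18% = 15305.81

CIF value: GBP 85032.28; import duty: GBP 15305.81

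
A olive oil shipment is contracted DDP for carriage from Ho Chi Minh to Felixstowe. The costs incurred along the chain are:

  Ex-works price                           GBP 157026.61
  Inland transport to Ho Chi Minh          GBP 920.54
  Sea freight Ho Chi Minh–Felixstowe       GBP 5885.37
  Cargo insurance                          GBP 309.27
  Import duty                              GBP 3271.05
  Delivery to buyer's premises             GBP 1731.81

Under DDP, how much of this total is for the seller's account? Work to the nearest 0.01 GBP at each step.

DDP: the seller bears all costs including import duty.
Seller's account: goods 157026.61 + inland to port 920.54 + freight 5885.37 + insurance 309.27 + duty 3271.05 + delivery 1731.81 = 169144.65
Buyer's account: 0.00

Seller's account: GBP 169144.65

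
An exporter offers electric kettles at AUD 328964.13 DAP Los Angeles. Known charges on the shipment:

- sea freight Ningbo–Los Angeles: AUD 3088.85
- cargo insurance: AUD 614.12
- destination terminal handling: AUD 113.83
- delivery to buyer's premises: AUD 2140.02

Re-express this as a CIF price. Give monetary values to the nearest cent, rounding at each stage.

CIF price: AUD 326710.28

Not relevant to the conversion: freight, insurance — on the seller under both DAP and CIF; already in the DAP price and stays in the CIF price.
From DAP to CIF, the seller no longer bears: destination terminal, delivery.
CIF price = 328964.13 − 113.83 − 2140.02 = 326710.28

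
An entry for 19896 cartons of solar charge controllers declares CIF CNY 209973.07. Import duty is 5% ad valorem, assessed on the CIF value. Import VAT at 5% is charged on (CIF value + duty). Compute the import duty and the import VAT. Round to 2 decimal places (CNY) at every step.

Import duty: CNY 10498.65; import VAT: CNY 11023.59

Import duty = 209973.07 × 5% = 10498.65
VAT base = CIF + duty = 209973.07 + 10498.65 = 220471.72
Import VAT = 220471.72 × 5% = 11023.59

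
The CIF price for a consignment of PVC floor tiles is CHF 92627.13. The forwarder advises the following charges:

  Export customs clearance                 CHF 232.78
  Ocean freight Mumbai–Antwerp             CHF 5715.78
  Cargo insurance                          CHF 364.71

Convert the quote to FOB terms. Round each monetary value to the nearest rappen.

FOB price: CHF 86546.64

Not relevant to the conversion: export clearance — on the seller under both CIF and FOB; already in the CIF price and stays in the FOB price.
From CIF to FOB, the seller no longer bears: freight, insurance.
FOB price = 92627.13 − 5715.78 − 364.71 = 86546.64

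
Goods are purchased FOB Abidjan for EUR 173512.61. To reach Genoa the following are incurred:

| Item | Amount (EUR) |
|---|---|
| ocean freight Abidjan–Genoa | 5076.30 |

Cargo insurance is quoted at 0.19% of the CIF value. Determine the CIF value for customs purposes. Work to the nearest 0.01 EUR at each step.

Let C be the CIF value. C = FOB price + freight + 0.19% × C
C − 0.19% × C = 173512.61 + 5076.30
0.9981 × C = 178588.91
C = 178588.91 / 0.9981 = 178928.87
Insurance premium = 0.19% × 178928.87 = 339.96

CIF value: EUR 178928.87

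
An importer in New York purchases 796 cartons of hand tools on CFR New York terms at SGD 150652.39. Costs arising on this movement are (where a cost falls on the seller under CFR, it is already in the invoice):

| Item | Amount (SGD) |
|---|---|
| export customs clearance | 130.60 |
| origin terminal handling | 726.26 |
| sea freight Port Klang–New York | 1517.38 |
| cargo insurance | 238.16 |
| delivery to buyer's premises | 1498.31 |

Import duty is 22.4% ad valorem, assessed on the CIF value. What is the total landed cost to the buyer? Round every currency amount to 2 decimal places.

CFR: the seller pays costs through ocean freight to the destination port, but not insurance.
Already in the invoice (seller's account under CFR): export clearance, origin terminal, freight — exclude.
CIF value = CFR price + insurance = 150652.39 + 238.16 = 150890.55
Import duty = 150890.55 × 22.4% = 33799.48
Buyer bears: insurance 238.16 + delivery 1498.31 + duty 33799.48 = 35535.95
Landed cost = invoice 150652.39 + 35535.95 = 186188.34

Total landed cost: SGD 186188.34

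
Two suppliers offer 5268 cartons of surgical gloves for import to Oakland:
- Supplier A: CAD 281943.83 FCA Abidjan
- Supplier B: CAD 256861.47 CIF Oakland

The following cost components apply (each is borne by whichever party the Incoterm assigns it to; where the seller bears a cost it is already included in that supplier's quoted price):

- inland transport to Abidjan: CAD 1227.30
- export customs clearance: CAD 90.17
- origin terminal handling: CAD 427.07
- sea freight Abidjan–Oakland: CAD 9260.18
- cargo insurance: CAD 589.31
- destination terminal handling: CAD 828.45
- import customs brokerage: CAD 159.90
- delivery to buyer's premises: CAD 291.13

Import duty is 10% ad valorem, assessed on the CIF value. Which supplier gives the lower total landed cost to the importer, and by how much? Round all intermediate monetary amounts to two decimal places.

Supplier A (FCA):
CIF value = FCA price + origin terminal + freight + insurance = 281943.83 + 427.07 + 9260.18 + 589.31 = 292220.39
Import duty = 292220.39 × 10% = 29222.04
Buyer bears (A): 427.07 + 9260.18 + 589.31 + 828.45 + 159.90 + 291.13 = 11556.04
Landed cost (A) = invoice 281943.83 + 11556.04 + duty 29222.04 = 322721.91
Supplier B (CIF):
The CIF price already equals the CIF value: 256861.47
Import duty = 256861.47 × 10% = 25686.15
Buyer bears (B): 828.45 + 159.90 + 291.13 = 1279.48
Landed cost (B) = invoice 256861.47 + 1279.48 + duty 25686.15 = 283827.10
Difference = |322721.91 − 283827.10| = 38894.81

Supplier B is cheaper by CAD 38894.81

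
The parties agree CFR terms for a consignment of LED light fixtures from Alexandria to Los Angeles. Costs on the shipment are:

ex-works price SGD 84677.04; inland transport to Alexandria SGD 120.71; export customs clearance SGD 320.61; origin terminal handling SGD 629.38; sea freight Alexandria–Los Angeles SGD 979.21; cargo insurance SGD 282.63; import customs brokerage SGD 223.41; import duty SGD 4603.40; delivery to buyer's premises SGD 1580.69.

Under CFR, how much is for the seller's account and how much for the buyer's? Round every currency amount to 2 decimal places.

Seller: SGD 86726.95; buyer: SGD 6690.13

CFR: the seller pays costs through ocean freight to the destination port, but not insurance.
Seller's account: goods 84677.04 + inland to port 120.71 + export clearance 320.61 + origin terminal 629.38 + freight 979.21 = 86726.95
Buyer's account: insurance 282.63 + brokerage 223.41 + duty 4603.40 + delivery 1580.69 = 6690.13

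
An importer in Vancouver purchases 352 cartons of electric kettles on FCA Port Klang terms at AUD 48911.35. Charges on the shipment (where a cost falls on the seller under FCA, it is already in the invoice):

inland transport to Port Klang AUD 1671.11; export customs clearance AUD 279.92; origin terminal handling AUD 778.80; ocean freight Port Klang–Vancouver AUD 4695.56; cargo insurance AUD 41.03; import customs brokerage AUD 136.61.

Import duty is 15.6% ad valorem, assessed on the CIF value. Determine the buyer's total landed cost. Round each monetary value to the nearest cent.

Total landed cost: AUD 63053.92

FCA: the seller delivers export-cleared goods to the carrier; the buyer bears costs from that point.
Already in the invoice (seller's account under FCA): inland to port, export clearance — exclude.
CIF value = FCA price + origin terminal + freight + insurance = 48911.35 + 778.80 + 4695.56 + 41.03 = 54426.74
Import duty = 54426.74 × 15.6% = 8490.57
Buyer bears: origin terminal 778.80 + freight 4695.56 + insurance 41.03 + brokerage 136.61 + duty 8490.57 = 14142.57
Landed cost = invoice 48911.35 + 14142.57 = 63053.92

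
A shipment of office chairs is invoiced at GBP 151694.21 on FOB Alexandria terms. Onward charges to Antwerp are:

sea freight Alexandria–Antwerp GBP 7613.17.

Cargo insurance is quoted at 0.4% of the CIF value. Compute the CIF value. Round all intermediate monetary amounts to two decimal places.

Let C be the CIF value. C = FOB price + freight + 0.4% × C
C − 0.4% × C = 151694.21 + 7613.17
0.996 × C = 159307.38
C = 159307.38 / 0.996 = 159947.17
Insurance premium = 0.4% × 159947.17 = 639.79

CIF value: GBP 159947.17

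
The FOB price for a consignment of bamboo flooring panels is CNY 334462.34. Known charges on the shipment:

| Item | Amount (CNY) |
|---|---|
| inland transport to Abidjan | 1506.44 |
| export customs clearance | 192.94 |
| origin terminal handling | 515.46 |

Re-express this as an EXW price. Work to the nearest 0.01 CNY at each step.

EXW price: CNY 332247.50

From FOB to EXW, the seller no longer bears: inland to port, export clearance, origin terminal.
EXW price = 334462.34 − 1506.44 − 192.94 − 515.46 = 332247.50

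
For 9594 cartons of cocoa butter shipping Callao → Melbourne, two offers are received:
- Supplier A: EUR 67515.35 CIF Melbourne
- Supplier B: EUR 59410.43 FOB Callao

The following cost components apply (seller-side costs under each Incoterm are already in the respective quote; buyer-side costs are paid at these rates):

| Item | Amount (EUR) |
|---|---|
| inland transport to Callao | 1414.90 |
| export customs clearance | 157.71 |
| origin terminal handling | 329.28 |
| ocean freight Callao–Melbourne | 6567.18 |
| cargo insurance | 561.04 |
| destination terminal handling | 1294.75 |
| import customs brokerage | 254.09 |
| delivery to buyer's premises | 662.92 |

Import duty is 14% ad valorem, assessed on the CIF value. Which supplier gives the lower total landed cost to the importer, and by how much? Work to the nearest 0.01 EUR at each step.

Supplier A (CIF):
The CIF price already equals the CIF value: 67515.35
Import duty = 67515.35 × 14% = 9452.15
Buyer bears (A): 1294.75 + 254.09 + 662.92 = 2211.76
Landed cost (A) = invoice 67515.35 + 2211.76 + duty 9452.15 = 79179.26
Supplier B (FOB):
CIF value = FOB price + freight + insurance = 59410.43 + 6567.18 + 561.04 = 66538.65
Import duty = 66538.65 × 14% = 9315.41
Buyer bears (B): 6567.18 + 561.04 + 1294.75 + 254.09 + 662.92 = 9339.98
Landed cost (B) = invoice 59410.43 + 9339.98 + duty 9315.41 = 78065.82
Difference = |79179.26 − 78065.82| = 1113.44

Supplier B is cheaper by EUR 1113.44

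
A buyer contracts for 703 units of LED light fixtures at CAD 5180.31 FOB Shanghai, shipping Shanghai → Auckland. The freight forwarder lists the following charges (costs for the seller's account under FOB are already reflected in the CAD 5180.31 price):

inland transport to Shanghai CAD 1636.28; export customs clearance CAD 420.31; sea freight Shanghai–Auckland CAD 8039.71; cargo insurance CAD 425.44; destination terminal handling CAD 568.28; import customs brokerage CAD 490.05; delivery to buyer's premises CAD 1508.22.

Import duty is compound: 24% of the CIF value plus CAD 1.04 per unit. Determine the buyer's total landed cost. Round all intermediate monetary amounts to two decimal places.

FOB: the seller bears costs until goods are on board at the origin port; the buyer bears freight, insurance and all costs thereafter.
Already in the invoice (seller's account under FOB): inland to port, export clearance — exclude.
CIF value = FOB price + freight + insurance = 5180.31 + 8039.71 + 425.44 = 13645.46
Ad valorem component: 13645.46 × 24% = 3274.91
Specific component: 703 × 1.04 = 731.12
Import duty = 3274.91 + 731.12 = 4006.03
Buyer bears: freight 8039.71 + insurance 425.44 + destination terminal 568.28 + brokerage 490.05 + delivery 1508.22 + duty 4006.03 = 15037.73
Landed cost = invoice 5180.31 + 15037.73 = 20218.04

Total landed cost: CAD 20218.04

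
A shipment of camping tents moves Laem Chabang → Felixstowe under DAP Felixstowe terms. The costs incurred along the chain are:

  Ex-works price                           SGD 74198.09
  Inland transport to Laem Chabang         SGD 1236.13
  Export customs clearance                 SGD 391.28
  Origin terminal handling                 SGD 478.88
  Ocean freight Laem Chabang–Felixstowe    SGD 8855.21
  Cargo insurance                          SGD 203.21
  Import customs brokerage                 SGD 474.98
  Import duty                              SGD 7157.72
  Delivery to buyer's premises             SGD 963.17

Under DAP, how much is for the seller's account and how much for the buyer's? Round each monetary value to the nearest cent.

DAP: the seller bears all costs to the named destination except import duty and clearance.
Seller's account: goods 74198.09 + inland to port 1236.13 + export clearance 391.28 + origin terminal 478.88 + freight 8855.21 + insurance 203.21 + delivery 963.17 = 86325.97
Buyer's account: brokerage 474.98 + duty 7157.72 = 7632.70

Seller: SGD 86325.97; buyer: SGD 7632.70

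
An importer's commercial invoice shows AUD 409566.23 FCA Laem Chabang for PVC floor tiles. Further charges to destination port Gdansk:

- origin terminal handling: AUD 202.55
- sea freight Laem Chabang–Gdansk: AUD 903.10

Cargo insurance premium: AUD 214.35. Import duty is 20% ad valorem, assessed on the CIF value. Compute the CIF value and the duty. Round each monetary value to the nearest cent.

CIF value: AUD 410886.23; import duty: AUD 82177.25

CIF = FCA price + pre-shipment costs + freight + insurance
CIF = 409566.23 + 202.55 + 903.10 + 214.35 = 410886.23
Import duty = 410886.23 × 20% = 82177.25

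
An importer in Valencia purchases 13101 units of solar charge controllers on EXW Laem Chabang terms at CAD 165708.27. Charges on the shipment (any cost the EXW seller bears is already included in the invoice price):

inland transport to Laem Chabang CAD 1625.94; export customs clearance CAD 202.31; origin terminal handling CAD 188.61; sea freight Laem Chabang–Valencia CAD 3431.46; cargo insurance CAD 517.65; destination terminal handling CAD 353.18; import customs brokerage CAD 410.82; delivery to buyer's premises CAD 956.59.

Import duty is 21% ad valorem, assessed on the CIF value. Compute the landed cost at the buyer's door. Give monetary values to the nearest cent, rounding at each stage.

EXW: the seller makes goods available at their premises; the buyer bears all onward costs.
CIF value = EXW price + inland to port + export clearance + origin terminal + freight + insurance = 165708.27 + 1625.94 + 202.31 + 188.61 + 3431.46 + 517.65 = 171674.24
Import duty = 171674.24 × 21% = 36051.59
Buyer bears: inland to port 1625.94 + export clearance 202.31 + origin terminal 188.61 + freight 3431.46 + insurance 517.65 + destination terminal 353.18 + brokerage 410.82 + delivery 956.59 + duty 36051.59 = 43738.15
Landed cost = invoice 165708.27 + 43738.15 = 209446.42

Total landed cost: CAD 209446.42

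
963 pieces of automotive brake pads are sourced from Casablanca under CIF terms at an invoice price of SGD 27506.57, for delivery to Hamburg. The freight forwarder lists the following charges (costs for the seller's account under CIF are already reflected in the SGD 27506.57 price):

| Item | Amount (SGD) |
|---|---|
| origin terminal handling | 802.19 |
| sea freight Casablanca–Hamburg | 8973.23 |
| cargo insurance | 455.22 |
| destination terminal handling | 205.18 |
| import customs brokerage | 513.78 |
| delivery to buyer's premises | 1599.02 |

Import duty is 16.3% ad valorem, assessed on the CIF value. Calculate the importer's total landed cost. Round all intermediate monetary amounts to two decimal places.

Total landed cost: SGD 34308.12

CIF: the seller pays costs through ocean freight and marine insurance to the destination port.
Already in the invoice (seller's account under CIF): origin terminal, freight, insurance — exclude.
The CIF price already equals the CIF value: 27506.57
Import duty = 27506.57 × 16.3% = 4483.57
Buyer bears: destination terminal 205.18 + brokerage 513.78 + delivery 1599.02 + duty 4483.57 = 6801.55
Landed cost = invoice 27506.57 + 6801.55 = 34308.12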